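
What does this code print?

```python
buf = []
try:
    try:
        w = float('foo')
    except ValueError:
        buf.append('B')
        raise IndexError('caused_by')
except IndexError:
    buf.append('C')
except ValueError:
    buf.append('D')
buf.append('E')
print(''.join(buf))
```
BCE

IndexError raised and caught, original ValueError not re-raised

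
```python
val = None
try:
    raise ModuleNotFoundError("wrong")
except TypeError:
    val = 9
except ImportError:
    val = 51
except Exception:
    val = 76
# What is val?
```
51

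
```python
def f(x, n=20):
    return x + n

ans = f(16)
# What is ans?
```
36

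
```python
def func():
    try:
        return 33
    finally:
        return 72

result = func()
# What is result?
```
72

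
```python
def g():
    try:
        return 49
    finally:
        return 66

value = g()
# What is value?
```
66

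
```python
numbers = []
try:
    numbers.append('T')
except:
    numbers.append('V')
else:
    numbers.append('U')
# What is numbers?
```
['T', 'U']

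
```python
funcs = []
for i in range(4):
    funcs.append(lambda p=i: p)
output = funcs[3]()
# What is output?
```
3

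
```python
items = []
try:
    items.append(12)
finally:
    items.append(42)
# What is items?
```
[12, 42]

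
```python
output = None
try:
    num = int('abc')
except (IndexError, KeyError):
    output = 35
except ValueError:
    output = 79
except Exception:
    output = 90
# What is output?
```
79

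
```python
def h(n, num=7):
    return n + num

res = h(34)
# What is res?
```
41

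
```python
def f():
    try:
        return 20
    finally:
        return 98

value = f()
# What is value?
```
98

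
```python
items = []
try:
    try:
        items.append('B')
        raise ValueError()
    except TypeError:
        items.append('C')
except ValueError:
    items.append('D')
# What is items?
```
['B', 'D']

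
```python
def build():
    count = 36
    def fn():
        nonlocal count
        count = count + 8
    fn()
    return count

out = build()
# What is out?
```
44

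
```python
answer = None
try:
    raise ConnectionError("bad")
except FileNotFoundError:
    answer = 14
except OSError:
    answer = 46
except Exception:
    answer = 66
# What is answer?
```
46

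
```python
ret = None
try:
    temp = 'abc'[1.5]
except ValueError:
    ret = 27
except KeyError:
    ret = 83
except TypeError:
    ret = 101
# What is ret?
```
101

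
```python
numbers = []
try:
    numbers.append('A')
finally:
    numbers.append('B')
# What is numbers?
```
['A', 'B']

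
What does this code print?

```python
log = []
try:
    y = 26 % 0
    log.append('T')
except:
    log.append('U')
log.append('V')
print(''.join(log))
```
UV

Exception raised in try, caught by bare except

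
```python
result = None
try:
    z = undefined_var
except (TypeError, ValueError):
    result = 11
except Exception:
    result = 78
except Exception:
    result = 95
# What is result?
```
78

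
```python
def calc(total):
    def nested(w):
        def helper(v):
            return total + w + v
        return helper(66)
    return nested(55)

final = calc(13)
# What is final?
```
134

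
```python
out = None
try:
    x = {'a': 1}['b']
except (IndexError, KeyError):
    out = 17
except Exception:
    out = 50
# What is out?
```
17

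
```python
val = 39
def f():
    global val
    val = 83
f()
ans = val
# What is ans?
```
83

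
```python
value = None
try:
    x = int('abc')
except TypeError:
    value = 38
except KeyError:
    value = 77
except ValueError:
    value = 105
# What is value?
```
105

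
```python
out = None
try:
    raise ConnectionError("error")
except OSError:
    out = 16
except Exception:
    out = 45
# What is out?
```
16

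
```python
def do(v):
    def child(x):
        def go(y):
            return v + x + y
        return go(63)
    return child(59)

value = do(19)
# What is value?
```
141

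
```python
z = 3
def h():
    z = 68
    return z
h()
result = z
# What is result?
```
3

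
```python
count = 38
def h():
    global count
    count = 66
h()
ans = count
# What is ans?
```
66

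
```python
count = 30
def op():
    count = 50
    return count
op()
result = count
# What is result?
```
30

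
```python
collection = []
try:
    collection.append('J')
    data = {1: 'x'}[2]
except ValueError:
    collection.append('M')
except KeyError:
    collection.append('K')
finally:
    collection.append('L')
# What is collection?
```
['J', 'K', 'L']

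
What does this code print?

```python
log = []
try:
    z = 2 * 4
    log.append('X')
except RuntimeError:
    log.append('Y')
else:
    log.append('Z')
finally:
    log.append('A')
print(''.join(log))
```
XZA

else runs before finally when no exception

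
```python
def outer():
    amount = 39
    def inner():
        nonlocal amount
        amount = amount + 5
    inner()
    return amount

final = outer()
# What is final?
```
44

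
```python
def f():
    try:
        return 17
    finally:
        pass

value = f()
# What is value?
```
17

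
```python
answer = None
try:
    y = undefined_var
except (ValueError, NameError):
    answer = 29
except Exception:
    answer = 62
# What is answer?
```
29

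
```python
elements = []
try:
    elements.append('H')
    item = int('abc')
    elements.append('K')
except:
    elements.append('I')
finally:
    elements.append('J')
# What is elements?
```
['H', 'I', 'J']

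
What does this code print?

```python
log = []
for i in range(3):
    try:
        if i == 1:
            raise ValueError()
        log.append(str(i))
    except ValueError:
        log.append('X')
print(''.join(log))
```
0X2

Exception on i=1 caught, loop continues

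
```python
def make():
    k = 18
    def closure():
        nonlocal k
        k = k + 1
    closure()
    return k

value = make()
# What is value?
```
19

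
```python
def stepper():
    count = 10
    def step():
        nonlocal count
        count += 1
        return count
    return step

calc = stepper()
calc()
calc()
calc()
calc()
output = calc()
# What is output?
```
15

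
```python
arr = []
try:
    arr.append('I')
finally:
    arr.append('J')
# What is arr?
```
['I', 'J']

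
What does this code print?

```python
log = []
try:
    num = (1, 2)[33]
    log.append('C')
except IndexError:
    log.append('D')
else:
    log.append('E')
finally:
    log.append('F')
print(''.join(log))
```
DF

Exception: except runs, else skipped, finally runs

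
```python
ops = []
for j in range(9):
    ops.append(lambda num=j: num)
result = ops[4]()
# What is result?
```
4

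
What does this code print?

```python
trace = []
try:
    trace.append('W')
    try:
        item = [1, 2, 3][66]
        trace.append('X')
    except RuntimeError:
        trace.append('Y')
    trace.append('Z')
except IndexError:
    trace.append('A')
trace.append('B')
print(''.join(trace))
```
WAB

Inner handler doesn't match, propagates to outer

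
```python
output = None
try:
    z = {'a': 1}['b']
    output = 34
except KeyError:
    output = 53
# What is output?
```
53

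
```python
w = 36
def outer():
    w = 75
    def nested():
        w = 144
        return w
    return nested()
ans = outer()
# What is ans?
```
144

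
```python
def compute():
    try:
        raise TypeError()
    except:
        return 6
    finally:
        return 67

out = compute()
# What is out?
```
67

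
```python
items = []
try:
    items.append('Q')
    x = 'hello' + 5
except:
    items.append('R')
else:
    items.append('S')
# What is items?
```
['Q', 'R']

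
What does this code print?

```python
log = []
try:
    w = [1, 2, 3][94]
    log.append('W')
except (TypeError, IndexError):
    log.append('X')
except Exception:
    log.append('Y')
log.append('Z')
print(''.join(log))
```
XZ

IndexError matches tuple containing it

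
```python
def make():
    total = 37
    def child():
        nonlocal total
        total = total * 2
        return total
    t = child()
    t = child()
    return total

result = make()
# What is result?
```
148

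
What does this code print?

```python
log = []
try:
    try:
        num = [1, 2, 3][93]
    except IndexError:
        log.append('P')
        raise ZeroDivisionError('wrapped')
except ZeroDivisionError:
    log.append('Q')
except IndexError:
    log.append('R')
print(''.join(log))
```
PQ

New ZeroDivisionError raised, caught by outer ZeroDivisionError handler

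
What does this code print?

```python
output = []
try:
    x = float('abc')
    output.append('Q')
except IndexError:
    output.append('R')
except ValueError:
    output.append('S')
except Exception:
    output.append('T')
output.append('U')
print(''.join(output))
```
SU

ValueError matches before generic Exception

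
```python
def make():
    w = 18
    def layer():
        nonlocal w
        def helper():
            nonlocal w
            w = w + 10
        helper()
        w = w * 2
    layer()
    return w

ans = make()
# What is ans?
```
56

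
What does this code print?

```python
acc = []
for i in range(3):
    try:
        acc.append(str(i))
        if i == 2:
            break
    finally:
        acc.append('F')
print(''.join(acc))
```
0F1F2F

finally runs even when breaking out of loop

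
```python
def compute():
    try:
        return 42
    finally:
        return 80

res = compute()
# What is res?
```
80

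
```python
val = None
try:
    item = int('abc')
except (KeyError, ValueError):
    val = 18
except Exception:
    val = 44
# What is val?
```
18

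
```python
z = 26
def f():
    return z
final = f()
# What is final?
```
26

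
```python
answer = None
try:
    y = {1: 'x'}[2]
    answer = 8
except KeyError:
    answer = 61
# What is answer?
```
61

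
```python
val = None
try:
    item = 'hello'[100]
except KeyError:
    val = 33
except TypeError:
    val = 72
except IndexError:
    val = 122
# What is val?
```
122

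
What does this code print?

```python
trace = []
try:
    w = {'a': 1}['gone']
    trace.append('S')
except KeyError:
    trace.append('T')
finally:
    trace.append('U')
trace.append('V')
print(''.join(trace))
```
TUV

finally always runs, even after exception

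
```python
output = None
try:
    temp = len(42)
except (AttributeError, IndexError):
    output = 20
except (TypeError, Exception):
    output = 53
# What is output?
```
53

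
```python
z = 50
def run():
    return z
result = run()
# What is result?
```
50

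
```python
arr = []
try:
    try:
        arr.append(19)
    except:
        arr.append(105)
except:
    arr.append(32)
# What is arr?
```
[19]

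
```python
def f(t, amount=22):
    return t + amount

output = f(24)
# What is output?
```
46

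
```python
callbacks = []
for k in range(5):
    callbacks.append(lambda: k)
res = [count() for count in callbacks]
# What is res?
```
[4, 4, 4, 4, 4]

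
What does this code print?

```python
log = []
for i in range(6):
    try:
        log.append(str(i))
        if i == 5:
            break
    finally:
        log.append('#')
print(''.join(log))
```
0#1#2#3#4#5#

finally runs even when breaking out of loop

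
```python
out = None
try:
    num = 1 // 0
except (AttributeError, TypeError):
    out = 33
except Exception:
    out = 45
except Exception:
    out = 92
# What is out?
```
45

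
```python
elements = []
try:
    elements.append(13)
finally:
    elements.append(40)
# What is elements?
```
[13, 40]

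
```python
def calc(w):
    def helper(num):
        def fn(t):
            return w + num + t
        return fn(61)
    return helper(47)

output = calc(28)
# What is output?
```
136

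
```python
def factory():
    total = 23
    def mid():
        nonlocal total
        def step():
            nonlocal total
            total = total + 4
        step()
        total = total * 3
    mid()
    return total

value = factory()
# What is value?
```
81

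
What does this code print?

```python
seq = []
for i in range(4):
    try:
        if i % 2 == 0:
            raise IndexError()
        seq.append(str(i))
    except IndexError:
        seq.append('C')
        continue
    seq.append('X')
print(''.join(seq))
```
C1XC3X

continue in except skips rest of loop body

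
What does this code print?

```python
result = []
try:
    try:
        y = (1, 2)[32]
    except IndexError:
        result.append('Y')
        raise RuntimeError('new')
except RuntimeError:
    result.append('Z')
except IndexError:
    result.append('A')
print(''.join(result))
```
YZ

New RuntimeError raised, caught by outer RuntimeError handler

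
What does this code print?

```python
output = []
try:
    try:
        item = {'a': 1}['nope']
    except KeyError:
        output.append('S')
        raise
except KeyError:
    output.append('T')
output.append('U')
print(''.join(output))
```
STU

raise without argument re-raises current exception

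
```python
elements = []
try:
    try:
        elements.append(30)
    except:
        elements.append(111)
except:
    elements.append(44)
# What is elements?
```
[30]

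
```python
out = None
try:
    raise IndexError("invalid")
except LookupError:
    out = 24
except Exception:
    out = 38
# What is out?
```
24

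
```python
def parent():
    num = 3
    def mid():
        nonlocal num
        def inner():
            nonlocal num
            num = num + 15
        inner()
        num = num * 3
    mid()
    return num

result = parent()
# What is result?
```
54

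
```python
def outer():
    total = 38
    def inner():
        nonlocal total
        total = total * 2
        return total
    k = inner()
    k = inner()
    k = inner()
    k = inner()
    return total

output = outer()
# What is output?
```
608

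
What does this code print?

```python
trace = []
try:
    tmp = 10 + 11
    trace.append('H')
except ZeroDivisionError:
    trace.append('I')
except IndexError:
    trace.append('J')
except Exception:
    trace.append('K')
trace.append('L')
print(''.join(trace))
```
HL

No exception, try block completes normally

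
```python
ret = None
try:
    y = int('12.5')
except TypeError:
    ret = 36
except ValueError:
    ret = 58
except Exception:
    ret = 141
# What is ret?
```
58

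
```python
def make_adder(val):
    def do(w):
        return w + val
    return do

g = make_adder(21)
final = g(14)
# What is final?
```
35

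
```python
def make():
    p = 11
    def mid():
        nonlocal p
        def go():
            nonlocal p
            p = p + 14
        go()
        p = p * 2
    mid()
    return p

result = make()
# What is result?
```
50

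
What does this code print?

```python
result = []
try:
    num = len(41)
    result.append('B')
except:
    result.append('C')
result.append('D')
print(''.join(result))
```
CD

Exception raised in try, caught by bare except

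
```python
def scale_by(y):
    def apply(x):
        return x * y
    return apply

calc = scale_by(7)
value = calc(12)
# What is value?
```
84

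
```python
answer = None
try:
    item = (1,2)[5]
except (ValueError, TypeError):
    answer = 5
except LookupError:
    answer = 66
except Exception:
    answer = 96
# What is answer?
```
66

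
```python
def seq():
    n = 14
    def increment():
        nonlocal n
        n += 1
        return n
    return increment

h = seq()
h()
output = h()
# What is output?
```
16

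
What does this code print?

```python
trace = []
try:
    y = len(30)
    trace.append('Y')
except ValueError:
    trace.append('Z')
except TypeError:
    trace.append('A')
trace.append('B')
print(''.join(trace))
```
AB

TypeError is caught by its specific handler, not ValueError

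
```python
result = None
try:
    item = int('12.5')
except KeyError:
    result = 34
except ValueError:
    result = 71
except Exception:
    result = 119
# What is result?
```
71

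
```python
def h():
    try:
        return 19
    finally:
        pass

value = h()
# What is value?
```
19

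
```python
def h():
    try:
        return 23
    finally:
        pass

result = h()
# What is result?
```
23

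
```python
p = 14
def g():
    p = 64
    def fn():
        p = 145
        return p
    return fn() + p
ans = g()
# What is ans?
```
209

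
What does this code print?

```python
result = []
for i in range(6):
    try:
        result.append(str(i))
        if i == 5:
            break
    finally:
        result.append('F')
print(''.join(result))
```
0F1F2F3F4F5F

finally runs even when breaking out of loop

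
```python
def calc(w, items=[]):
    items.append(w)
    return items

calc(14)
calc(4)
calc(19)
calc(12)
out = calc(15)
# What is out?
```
[14, 4, 19, 12, 15]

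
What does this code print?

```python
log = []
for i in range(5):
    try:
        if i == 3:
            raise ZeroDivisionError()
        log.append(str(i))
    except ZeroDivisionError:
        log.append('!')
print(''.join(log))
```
012!4

Exception on i=3 caught, loop continues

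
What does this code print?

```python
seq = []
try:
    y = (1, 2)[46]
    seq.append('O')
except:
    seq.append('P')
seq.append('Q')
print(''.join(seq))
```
PQ

Exception raised in try, caught by bare except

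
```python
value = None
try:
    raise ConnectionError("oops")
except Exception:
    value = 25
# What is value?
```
25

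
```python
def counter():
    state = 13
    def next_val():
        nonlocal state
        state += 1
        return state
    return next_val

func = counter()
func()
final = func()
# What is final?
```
15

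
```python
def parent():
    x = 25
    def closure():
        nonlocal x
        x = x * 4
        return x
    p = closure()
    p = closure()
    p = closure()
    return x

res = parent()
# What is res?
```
1600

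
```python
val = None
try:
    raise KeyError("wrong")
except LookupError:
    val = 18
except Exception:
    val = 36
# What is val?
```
18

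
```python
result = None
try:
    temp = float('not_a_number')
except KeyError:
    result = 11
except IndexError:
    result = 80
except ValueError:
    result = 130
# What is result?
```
130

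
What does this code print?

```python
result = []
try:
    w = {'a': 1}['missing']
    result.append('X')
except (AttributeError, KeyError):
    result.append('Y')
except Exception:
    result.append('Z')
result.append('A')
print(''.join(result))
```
YA

KeyError matches tuple containing it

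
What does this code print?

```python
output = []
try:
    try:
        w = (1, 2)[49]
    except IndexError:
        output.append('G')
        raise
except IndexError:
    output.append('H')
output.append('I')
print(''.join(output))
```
GHI

raise without argument re-raises current exception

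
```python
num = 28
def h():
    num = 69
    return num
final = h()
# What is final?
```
69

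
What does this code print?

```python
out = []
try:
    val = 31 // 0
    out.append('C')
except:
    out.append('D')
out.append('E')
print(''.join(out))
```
DE

Exception raised in try, caught by bare except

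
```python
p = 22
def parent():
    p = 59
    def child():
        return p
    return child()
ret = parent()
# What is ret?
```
59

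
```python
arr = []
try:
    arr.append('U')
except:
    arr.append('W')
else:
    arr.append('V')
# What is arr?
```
['U', 'V']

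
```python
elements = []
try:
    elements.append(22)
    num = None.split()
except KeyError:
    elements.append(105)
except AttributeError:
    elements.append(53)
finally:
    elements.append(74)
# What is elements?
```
[22, 53, 74]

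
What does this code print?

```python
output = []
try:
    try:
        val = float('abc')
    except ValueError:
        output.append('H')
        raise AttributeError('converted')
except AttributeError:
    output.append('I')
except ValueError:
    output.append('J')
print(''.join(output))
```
HI

New AttributeError raised, caught by outer AttributeError handler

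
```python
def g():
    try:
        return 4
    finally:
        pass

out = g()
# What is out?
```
4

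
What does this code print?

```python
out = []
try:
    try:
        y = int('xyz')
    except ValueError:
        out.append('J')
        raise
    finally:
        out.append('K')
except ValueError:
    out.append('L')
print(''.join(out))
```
JKL

finally runs before re-raised exception propagates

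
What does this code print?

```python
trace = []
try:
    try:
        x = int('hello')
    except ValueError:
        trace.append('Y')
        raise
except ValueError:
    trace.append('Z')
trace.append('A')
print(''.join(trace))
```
YZA

raise without argument re-raises current exception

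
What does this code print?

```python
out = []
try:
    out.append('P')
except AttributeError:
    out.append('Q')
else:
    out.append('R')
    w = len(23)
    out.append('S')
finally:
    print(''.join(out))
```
PR

Try succeeds, else appends 'R', TypeError in else is uncaught, finally prints before exception propagates ('S' never appended)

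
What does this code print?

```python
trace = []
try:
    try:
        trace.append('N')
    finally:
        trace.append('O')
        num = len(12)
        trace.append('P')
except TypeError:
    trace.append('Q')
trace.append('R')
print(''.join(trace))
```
NOQR

Exception in inner finally caught by outer except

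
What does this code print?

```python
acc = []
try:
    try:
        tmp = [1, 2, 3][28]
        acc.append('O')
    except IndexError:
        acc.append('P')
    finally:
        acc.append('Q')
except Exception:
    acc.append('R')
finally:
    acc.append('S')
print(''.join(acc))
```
PQS

Both finally blocks run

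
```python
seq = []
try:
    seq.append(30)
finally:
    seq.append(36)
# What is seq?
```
[30, 36]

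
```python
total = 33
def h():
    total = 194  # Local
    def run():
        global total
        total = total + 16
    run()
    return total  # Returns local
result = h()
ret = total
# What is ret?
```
49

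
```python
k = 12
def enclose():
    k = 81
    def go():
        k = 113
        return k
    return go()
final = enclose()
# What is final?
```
113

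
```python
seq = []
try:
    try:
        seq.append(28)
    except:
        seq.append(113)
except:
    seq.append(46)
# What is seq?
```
[28]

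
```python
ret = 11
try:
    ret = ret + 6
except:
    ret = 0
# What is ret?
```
17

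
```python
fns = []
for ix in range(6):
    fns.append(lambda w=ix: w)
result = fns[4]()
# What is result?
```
4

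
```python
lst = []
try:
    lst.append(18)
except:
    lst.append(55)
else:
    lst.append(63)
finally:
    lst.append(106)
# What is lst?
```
[18, 63, 106]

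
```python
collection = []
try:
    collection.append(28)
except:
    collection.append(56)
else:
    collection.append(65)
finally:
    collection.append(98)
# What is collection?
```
[28, 65, 98]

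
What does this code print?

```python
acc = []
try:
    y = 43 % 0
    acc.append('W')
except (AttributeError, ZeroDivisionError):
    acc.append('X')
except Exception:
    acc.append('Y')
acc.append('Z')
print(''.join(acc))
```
XZ

ZeroDivisionError matches tuple containing it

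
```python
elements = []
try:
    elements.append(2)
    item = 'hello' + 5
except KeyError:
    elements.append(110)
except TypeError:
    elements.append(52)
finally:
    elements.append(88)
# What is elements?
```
[2, 52, 88]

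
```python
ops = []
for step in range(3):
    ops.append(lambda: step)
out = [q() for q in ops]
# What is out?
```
[2, 2, 2]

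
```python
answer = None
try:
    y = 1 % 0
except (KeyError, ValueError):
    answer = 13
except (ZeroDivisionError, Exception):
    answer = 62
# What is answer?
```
62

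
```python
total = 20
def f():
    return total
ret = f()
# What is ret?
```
20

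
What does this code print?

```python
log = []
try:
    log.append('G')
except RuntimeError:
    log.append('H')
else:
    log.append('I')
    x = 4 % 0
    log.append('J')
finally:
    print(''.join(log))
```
GI

Try succeeds, else appends 'I', ZeroDivisionError in else is uncaught, finally prints before exception propagates ('J' never appended)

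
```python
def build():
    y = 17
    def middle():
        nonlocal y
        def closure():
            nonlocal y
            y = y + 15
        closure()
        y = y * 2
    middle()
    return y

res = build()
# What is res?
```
64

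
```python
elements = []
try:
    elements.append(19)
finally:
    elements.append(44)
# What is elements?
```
[19, 44]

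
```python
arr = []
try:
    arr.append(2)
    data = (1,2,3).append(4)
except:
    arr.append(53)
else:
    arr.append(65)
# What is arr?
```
[2, 53]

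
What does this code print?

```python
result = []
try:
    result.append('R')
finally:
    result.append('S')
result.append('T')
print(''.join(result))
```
RST

try/finally without except, no exception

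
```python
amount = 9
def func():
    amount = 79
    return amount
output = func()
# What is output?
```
79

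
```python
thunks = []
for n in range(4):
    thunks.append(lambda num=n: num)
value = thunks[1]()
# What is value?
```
1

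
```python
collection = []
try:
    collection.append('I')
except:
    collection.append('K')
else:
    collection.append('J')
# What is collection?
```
['I', 'J']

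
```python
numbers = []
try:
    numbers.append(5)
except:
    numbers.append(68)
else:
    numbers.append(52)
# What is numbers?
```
[5, 52]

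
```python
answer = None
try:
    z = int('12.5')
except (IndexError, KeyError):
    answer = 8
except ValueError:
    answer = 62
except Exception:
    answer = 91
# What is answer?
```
62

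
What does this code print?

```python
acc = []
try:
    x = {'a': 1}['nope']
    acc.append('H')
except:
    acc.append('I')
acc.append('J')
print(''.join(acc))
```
IJ

Exception raised in try, caught by bare except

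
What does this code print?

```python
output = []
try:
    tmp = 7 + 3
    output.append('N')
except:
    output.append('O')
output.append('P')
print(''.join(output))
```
NP

No exception, try block completes normally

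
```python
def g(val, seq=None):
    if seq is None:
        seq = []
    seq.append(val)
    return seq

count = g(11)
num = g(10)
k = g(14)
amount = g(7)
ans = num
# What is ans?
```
[10]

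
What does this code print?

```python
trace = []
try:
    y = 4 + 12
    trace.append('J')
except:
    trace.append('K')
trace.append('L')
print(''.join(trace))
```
JL

No exception, try block completes normally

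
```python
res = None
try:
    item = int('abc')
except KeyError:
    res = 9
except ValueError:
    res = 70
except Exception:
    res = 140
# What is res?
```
70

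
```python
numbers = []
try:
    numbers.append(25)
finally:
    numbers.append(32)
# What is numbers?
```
[25, 32]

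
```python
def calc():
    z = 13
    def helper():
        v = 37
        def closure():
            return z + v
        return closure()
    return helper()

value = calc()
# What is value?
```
50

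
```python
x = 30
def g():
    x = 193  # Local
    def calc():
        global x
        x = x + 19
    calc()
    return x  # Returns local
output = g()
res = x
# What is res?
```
49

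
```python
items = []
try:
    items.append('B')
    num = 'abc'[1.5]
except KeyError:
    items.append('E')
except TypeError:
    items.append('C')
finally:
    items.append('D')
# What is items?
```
['B', 'C', 'D']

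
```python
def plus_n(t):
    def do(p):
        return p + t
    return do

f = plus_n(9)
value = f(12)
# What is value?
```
21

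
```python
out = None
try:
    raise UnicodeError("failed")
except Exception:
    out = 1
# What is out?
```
1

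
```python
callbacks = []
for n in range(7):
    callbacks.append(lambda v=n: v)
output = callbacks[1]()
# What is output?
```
1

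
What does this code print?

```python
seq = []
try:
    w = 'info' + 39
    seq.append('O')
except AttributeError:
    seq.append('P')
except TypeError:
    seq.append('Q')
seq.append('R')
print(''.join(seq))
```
QR

TypeError is caught by its specific handler, not AttributeError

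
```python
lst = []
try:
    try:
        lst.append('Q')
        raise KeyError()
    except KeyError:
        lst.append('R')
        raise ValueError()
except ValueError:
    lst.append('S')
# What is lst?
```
['Q', 'R', 'S']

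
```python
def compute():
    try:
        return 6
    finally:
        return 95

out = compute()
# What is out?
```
95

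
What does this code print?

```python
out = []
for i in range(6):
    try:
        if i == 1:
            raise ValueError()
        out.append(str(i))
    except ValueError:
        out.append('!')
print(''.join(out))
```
0!2345

Exception on i=1 caught, loop continues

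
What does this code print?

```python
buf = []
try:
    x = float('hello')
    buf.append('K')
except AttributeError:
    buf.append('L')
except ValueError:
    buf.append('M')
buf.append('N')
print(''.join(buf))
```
MN

ValueError is caught by its specific handler, not AttributeError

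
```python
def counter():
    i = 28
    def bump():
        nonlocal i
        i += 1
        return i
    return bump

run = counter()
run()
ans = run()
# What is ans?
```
30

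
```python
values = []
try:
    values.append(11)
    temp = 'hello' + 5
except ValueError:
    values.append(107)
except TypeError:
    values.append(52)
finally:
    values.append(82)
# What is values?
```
[11, 52, 82]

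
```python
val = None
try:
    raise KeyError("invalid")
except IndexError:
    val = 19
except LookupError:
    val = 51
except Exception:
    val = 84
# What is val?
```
51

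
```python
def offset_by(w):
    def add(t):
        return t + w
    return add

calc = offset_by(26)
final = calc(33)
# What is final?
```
59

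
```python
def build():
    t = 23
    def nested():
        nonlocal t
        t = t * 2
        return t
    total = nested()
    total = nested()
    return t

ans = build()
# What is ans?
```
92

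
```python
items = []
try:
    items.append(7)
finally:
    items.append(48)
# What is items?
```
[7, 48]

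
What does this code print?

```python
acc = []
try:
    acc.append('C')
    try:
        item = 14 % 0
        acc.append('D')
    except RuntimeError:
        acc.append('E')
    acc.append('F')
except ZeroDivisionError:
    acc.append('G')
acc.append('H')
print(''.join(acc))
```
CGH

Inner handler doesn't match, propagates to outer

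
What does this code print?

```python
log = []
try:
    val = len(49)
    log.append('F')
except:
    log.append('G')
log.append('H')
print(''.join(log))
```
GH

Exception raised in try, caught by bare except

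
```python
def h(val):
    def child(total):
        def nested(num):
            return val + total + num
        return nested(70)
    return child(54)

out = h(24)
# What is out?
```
148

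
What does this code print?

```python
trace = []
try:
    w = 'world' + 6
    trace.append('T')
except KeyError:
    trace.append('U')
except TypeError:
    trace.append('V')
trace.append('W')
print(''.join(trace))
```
VW

TypeError is caught by its specific handler, not KeyError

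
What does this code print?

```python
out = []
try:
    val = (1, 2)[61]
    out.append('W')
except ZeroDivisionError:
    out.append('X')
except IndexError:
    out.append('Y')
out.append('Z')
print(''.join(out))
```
YZ

IndexError is caught by its specific handler, not ZeroDivisionError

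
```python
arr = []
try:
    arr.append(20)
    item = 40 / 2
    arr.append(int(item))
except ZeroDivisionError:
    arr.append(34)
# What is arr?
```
[20, 20]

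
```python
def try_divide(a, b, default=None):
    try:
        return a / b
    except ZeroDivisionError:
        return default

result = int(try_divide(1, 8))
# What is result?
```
0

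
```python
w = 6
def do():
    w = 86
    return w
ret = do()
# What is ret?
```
86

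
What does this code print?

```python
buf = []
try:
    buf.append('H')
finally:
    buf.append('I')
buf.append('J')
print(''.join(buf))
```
HIJ

try/finally without except, no exception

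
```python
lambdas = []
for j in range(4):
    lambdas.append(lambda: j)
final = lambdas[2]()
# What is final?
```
3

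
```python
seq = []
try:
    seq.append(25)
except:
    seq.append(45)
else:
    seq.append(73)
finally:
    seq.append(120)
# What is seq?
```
[25, 73, 120]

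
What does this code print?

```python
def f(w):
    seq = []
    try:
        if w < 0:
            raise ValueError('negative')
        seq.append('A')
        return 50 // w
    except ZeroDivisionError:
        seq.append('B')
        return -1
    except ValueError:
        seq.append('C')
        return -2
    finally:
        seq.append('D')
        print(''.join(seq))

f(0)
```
ABD

w=0 causes ZeroDivisionError, caught, finally prints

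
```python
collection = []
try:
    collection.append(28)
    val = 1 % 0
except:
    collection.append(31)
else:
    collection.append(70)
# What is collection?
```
[28, 31]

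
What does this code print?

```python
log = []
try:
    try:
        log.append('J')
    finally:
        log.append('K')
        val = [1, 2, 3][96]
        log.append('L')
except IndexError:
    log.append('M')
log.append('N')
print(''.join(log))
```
JKMN

Exception in inner finally caught by outer except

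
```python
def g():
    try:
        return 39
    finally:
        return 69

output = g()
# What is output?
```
69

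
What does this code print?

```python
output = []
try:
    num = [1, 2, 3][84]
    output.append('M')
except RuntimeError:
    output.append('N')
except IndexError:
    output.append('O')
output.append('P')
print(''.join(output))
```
OP

IndexError is caught by its specific handler, not RuntimeError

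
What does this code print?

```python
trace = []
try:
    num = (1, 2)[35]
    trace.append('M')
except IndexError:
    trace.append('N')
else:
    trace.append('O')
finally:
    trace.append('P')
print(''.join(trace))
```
NP

Exception: except runs, else skipped, finally runs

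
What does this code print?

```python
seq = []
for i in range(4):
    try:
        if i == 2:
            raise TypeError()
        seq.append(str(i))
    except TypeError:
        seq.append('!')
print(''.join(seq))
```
01!3

Exception on i=2 caught, loop continues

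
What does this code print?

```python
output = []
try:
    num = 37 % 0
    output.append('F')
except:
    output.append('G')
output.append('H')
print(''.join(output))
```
GH

Exception raised in try, caught by bare except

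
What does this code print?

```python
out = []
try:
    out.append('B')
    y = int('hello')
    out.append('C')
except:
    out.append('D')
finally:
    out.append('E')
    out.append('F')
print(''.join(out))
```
BDEF

Code before exception runs, then except, then all of finally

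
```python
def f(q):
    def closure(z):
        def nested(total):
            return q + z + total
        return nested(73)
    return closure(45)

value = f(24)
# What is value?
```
142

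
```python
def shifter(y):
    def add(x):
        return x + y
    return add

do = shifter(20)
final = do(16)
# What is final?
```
36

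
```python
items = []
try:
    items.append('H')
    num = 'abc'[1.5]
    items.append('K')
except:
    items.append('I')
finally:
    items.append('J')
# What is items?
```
['H', 'I', 'J']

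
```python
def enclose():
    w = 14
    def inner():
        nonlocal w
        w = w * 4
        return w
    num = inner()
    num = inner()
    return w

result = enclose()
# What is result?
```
224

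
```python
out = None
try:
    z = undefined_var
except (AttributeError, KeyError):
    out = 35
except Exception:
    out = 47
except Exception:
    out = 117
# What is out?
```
47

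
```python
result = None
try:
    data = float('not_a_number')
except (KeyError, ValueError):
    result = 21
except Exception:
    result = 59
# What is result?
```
21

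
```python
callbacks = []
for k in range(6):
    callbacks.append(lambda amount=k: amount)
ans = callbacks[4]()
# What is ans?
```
4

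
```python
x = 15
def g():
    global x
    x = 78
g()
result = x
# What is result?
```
78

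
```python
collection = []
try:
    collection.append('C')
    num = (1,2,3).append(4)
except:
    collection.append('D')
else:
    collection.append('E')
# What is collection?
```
['C', 'D']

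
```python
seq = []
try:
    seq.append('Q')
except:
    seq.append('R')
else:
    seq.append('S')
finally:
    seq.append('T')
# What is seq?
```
['Q', 'S', 'T']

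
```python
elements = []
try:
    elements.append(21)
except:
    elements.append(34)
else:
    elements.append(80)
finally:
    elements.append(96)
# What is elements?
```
[21, 80, 96]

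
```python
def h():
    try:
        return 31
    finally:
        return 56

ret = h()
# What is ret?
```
56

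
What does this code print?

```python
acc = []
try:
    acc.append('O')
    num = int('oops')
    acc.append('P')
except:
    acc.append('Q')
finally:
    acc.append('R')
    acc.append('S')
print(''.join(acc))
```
OQRS

Code before exception runs, then except, then all of finally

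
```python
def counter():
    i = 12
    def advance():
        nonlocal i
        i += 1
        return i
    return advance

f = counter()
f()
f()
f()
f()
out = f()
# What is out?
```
17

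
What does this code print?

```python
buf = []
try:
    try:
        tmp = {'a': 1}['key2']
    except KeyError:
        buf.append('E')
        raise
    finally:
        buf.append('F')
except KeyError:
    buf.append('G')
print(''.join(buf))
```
EFG

finally runs before re-raised exception propagates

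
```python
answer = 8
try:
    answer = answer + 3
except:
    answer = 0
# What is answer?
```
11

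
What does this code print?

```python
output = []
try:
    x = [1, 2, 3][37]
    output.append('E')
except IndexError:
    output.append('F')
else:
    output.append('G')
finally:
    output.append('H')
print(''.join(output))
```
FH

Exception: except runs, else skipped, finally runs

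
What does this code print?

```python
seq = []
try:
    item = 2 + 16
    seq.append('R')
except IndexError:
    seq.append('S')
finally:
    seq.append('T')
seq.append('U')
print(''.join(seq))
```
RTU

finally runs after normal execution too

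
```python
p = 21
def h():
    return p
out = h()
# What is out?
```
21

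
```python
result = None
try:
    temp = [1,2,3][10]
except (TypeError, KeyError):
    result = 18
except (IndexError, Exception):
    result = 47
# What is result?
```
47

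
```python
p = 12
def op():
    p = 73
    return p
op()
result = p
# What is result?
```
12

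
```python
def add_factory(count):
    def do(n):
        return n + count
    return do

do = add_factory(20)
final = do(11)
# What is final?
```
31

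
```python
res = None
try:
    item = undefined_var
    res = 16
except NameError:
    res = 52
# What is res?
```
52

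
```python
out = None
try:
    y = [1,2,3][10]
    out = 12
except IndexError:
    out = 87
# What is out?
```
87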